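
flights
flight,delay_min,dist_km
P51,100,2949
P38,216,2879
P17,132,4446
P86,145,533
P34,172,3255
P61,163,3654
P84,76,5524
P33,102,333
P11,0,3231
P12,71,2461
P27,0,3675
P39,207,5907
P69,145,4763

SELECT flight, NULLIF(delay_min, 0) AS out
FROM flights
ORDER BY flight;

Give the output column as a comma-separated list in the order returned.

flight=P11: delay_min=0 vs 0: equal → NULL
flight=P12: delay_min=71 vs 0: differ → 71
flight=P17: delay_min=132 vs 0: differ → 132
flight=P27: delay_min=0 vs 0: equal → NULL
flight=P33: delay_min=102 vs 0: differ → 102
flight=P34: delay_min=172 vs 0: differ → 172
flight=P38: delay_min=216 vs 0: differ → 216
flight=P39: delay_min=207 vs 0: differ → 207
flight=P51: delay_min=100 vs 0: differ → 100
flight=P61: delay_min=163 vs 0: differ → 163
flight=P69: delay_min=145 vs 0: differ → 145
flight=P84: delay_min=76 vs 0: differ → 76
flight=P86: delay_min=145 vs 0: differ → 145

NULL, 71, 132, NULL, 102, 172, 216, 207, 100, 163, 145, 76, 145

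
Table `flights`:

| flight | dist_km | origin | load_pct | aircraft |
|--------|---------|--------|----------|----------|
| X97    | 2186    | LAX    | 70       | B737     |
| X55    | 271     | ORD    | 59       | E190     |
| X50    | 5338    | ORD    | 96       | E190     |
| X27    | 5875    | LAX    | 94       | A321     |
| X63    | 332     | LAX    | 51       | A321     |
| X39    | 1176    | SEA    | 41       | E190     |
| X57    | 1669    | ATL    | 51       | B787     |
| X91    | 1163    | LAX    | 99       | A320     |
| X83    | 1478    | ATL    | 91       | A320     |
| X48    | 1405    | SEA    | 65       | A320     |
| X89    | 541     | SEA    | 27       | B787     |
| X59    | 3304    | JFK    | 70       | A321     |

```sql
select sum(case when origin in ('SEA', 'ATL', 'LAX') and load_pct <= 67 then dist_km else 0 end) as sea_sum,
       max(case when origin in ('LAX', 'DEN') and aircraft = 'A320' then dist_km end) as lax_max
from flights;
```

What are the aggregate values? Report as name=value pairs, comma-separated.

sea_sum=5123, lax_max=1163

[sea_sum: origin in ('SEA', 'ATL', 'LAX') and load_pct <= 67]
flight=X97: ✗
flight=X55: ✗
flight=X50: ✗
flight=X27: ✗
flight=X63: ✓ → 332
flight=X39: ✓ → 1176
flight=X57: ✓ → 1669
flight=X91: ✗
flight=X83: ✗
flight=X48: ✓ → 1405
flight=X89: ✓ → 541
flight=X59: ✗
sea_sum = 332 + 1176 + 1669 + 1405 + 541 = 5123
—
[lax_max: origin in ('LAX', 'DEN') and aircraft = 'A320']
flight=X97: ✗
flight=X55: ✗
flight=X50: ✗
flight=X27: ✗
flight=X63: ✗
flight=X39: ✗
flight=X57: ✗
flight=X91: ✓ → 1163
flight=X83: ✗
flight=X48: ✗
flight=X89: ✗
flight=X59: ✗
lax_max = MAX(1163) = 1163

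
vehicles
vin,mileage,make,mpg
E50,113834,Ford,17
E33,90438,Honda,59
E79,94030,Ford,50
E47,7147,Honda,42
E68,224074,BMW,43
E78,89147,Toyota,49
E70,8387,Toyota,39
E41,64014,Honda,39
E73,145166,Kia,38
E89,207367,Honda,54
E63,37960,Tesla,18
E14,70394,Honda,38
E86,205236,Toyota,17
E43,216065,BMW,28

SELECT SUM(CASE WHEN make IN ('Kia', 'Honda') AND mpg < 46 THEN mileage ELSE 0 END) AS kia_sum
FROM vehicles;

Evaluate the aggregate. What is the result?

vin=E50: ✗
vin=E33: ✗
vin=E79: ✗
vin=E47: ✓ → 7147
vin=E68: ✗
vin=E78: ✗
vin=E70: ✗
vin=E41: ✓ → 64014
vin=E73: ✓ → 145166
vin=E89: ✗
vin=E63: ✗
vin=E14: ✓ → 70394
vin=E86: ✗
vin=E43: ✗
kia_sum = 7147 + 64014 + 145166 + 70394 = 286721

286721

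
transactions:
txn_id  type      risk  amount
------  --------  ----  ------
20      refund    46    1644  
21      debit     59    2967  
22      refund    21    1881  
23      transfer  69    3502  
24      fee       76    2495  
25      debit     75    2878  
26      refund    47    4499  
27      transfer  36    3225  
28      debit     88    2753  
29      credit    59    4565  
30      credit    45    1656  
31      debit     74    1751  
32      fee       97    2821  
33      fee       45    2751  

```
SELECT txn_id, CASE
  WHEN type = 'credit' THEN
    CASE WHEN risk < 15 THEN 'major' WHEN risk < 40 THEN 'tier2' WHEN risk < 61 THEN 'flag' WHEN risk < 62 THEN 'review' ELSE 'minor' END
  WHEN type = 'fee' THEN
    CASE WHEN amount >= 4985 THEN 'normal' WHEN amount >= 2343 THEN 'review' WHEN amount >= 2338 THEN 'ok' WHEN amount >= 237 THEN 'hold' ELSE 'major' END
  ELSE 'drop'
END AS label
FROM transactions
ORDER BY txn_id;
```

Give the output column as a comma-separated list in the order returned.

txn_id=20: type='refund' → outer ELSE → drop
txn_id=21: type='debit' → outer ELSE → drop
txn_id=22: type='refund' → outer ELSE → drop
txn_id=23: type='transfer' → outer ELSE → drop
txn_id=24: type='fee' → inner[amount >= 2343] → review
txn_id=25: type='debit' → outer ELSE → drop
txn_id=26: type='refund' → outer ELSE → drop
txn_id=27: type='transfer' → outer ELSE → drop
txn_id=28: type='debit' → outer ELSE → drop
txn_id=29: type='credit' → inner[risk < 61] → flag
txn_id=30: type='credit' → inner[risk < 61] → flag
txn_id=31: type='debit' → outer ELSE → drop
txn_id=32: type='fee' → inner[amount >= 2343] → review
txn_id=33: type='fee' → inner[amount >= 2343] → review

drop, drop, drop, drop, review, drop, drop, drop, drop, flag, flag, drop, review, review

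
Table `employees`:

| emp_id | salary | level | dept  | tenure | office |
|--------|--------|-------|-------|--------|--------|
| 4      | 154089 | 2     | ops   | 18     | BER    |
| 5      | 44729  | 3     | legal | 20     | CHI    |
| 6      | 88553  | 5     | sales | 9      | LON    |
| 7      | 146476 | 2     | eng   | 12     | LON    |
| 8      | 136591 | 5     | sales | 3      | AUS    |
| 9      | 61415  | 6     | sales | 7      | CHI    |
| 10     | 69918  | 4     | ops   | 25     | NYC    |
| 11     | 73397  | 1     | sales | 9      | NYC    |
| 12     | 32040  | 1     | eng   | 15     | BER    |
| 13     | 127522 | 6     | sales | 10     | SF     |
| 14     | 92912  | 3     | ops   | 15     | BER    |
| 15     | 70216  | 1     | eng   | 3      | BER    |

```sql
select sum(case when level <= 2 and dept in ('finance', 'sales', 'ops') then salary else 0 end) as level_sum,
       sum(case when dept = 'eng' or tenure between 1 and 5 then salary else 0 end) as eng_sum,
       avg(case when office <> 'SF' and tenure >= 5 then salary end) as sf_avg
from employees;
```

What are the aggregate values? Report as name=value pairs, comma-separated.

[level_sum: level <= 2 and dept in ('finance', 'sales', 'ops')]
emp_id=4: ✓ → 154089
emp_id=5: ✗
emp_id=6: ✗
emp_id=7: ✗
emp_id=8: ✗
emp_id=9: ✗
emp_id=10: ✗
emp_id=11: ✓ → 73397
emp_id=12: ✗
emp_id=13: ✗
emp_id=14: ✗
emp_id=15: ✗
level_sum = 154089 + 73397 = 227486
—
[eng_sum: dept = 'eng' or tenure between 1 and 5]
emp_id=4: ✗
emp_id=5: ✗
emp_id=6: ✗
emp_id=7: ✓ → 146476
emp_id=8: ✓ → 136591
emp_id=9: ✗
emp_id=10: ✗
emp_id=11: ✗
emp_id=12: ✓ → 32040
emp_id=13: ✗
emp_id=14: ✗
emp_id=15: ✓ → 70216
eng_sum = 146476 + 136591 + 32040 + 70216 = 385323
—
[sf_avg: office <> 'SF' and tenure >= 5]
emp_id=4: ✓ → 154089
emp_id=5: ✓ → 44729
emp_id=6: ✓ → 88553
emp_id=7: ✓ → 146476
emp_id=8: ✗
emp_id=9: ✓ → 61415
emp_id=10: ✓ → 69918
emp_id=11: ✓ → 73397
emp_id=12: ✓ → 32040
emp_id=13: ✗
emp_id=14: ✓ → 92912
emp_id=15: ✗
sf_avg = (154089 + 44729 + 88553 + 146476 + 61415 + 69918 + 73397 + 32040 + 92912) / 9 = 84836.5555555556

level_sum=227486, eng_sum=385323, sf_avg=84836.5555555556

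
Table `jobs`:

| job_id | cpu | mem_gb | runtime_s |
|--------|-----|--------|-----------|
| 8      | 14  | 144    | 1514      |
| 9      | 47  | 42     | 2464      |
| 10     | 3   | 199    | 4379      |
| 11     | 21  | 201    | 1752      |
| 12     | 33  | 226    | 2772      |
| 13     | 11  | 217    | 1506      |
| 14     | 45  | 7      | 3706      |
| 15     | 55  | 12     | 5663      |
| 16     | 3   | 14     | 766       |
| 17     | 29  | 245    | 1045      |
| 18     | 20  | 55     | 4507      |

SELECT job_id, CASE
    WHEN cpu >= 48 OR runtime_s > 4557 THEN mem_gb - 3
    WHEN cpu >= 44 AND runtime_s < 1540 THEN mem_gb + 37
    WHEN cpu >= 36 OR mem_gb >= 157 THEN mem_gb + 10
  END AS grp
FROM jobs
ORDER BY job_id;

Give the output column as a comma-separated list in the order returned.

job_id=8: (no match → NULL) → NULL
job_id=9: cpu >= 36 OR mem_gb >= 157 → 52
job_id=10: cpu >= 36 OR mem_gb >= 157 → 209
job_id=11: cpu >= 36 OR mem_gb >= 157 → 211
job_id=12: cpu >= 36 OR mem_gb >= 157 → 236
job_id=13: cpu >= 36 OR mem_gb >= 157 → 227
job_id=14: cpu >= 36 OR mem_gb >= 157 → 17
job_id=15: cpu >= 48 OR runtime_s > 4557 → 9
job_id=16: (no match → NULL) → NULL
job_id=17: cpu >= 36 OR mem_gb >= 157 → 255
job_id=18: (no match → NULL) → NULL

NULL, 52, 209, 211, 236, 227, 17, 9, NULL, 255, NULL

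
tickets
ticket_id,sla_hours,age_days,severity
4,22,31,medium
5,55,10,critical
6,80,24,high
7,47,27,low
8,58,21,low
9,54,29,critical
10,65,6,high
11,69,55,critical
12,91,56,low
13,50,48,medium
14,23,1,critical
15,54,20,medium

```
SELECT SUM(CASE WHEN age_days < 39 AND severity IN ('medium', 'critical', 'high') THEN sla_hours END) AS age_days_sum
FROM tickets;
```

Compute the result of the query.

353

ticket_id=4: ✓ → 22
ticket_id=5: ✓ → 55
ticket_id=6: ✓ → 80
ticket_id=7: ✗
ticket_id=8: ✗
ticket_id=9: ✓ → 54
ticket_id=10: ✓ → 65
ticket_id=11: ✗
ticket_id=12: ✗
ticket_id=13: ✗
ticket_id=14: ✓ → 23
ticket_id=15: ✓ → 54
age_days_sum = 22 + 55 + 80 + 54 + 65 + 23 + 54 = 353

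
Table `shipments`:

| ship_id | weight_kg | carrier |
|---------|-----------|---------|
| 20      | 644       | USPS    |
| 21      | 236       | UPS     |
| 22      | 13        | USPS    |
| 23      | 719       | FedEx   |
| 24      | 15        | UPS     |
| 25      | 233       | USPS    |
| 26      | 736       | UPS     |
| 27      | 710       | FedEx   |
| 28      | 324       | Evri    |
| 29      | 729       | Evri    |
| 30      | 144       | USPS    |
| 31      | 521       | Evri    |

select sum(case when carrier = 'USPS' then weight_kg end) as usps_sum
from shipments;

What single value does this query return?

1034

ship_id=20: ✓ → 644
ship_id=21: ✗
ship_id=22: ✓ → 13
ship_id=23: ✗
ship_id=24: ✗
ship_id=25: ✓ → 233
ship_id=26: ✗
ship_id=27: ✗
ship_id=28: ✗
ship_id=29: ✗
ship_id=30: ✓ → 144
ship_id=31: ✗
usps_sum = 644 + 13 + 233 + 144 = 1034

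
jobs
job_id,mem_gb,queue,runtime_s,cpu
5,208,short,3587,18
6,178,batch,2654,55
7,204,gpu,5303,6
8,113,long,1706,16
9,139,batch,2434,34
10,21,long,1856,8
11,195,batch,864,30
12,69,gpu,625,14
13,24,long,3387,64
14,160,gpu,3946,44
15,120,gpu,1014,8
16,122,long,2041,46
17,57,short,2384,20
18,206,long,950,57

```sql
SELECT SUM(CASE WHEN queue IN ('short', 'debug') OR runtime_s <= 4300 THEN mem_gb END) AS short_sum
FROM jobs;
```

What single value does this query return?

1612

job_id=5: ✓ → 208
job_id=6: ✓ → 178
job_id=7: ✗
job_id=8: ✓ → 113
job_id=9: ✓ → 139
job_id=10: ✓ → 21
job_id=11: ✓ → 195
job_id=12: ✓ → 69
job_id=13: ✓ → 24
job_id=14: ✓ → 160
job_id=15: ✓ → 120
job_id=16: ✓ → 122
job_id=17: ✓ → 57
job_id=18: ✓ → 206
short_sum = 208 + 178 + 113 + 139 + 21 + 195 + 69 + 24 + 160 + 120 + 122 + 57 + 206 = 1612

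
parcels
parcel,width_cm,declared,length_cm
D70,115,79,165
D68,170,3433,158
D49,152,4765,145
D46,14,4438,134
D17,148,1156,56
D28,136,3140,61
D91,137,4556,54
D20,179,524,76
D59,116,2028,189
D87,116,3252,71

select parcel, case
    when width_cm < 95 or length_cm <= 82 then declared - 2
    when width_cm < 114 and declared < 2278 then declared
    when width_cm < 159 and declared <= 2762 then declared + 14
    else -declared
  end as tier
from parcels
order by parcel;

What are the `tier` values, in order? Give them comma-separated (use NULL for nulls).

1154, 522, 3138, 4436, -4765, 2042, -3433, 93, 3250, 4554

parcel=D17: width_cm < 95 or length_cm <= 82 → 1154
parcel=D20: width_cm < 95 or length_cm <= 82 → 522
parcel=D28: width_cm < 95 or length_cm <= 82 → 3138
parcel=D46: width_cm < 95 or length_cm <= 82 → 4436
parcel=D49: ELSE → -4765
parcel=D59: width_cm < 159 and declared <= 2762 → 2042
parcel=D68: ELSE → -3433
parcel=D70: width_cm < 159 and declared <= 2762 → 93
parcel=D87: width_cm < 95 or length_cm <= 82 → 3250
parcel=D91: width_cm < 95 or length_cm <= 82 → 4554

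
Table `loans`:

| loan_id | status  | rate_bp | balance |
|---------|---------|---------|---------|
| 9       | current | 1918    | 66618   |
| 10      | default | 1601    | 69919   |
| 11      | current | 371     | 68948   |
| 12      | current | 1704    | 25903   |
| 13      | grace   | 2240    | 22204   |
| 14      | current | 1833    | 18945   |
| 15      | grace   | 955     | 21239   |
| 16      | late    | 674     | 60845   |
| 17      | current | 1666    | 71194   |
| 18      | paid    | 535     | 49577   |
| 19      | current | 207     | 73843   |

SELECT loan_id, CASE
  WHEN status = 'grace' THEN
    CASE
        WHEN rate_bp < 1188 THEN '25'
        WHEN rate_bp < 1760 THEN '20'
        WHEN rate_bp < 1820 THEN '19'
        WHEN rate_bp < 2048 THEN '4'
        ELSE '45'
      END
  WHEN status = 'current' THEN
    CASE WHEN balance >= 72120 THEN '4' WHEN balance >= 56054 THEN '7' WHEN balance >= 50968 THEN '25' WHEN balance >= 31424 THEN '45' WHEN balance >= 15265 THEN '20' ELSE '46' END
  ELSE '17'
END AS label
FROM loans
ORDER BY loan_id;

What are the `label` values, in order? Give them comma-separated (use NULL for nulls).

7, 17, 7, 20, 45, 20, 25, 17, 7, 17, 4

loan_id=9: status='current' → inner[balance >= 56054] → 7
loan_id=10: status='default' → outer ELSE → 17
loan_id=11: status='current' → inner[balance >= 56054] → 7
loan_id=12: status='current' → inner[balance >= 15265] → 20
loan_id=13: status='grace' → inner[ELSE] → 45
loan_id=14: status='current' → inner[balance >= 15265] → 20
loan_id=15: status='grace' → inner[rate_bp < 1188] → 25
loan_id=16: status='late' → outer ELSE → 17
loan_id=17: status='current' → inner[balance >= 56054] → 7
loan_id=18: status='paid' → outer ELSE → 17
loan_id=19: status='current' → inner[balance >= 72120] → 4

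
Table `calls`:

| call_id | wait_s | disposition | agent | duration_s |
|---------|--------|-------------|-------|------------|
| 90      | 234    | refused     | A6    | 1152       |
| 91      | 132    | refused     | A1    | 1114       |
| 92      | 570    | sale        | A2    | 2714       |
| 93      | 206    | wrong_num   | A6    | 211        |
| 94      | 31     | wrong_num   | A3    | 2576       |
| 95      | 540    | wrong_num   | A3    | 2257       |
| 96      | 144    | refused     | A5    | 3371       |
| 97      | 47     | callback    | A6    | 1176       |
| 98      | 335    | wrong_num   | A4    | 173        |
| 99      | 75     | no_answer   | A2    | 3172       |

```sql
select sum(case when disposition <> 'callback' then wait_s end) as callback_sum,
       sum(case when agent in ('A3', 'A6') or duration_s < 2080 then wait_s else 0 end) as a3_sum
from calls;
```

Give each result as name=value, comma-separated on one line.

[callback_sum: disposition <> 'callback']
call_id=90: ✓ → 234
call_id=91: ✓ → 132
call_id=92: ✓ → 570
call_id=93: ✓ → 206
call_id=94: ✓ → 31
call_id=95: ✓ → 540
call_id=96: ✓ → 144
call_id=97: ✗
call_id=98: ✓ → 335
call_id=99: ✓ → 75
callback_sum = 234 + 132 + 570 + 206 + 31 + 540 + 144 + 335 + 75 = 2267
—
[a3_sum: agent in ('A3', 'A6') or duration_s < 2080]
call_id=90: ✓ → 234
call_id=91: ✓ → 132
call_id=92: ✗
call_id=93: ✓ → 206
call_id=94: ✓ → 31
call_id=95: ✓ → 540
call_id=96: ✗
call_id=97: ✓ → 47
call_id=98: ✓ → 335
call_id=99: ✗
a3_sum = 234 + 132 + 206 + 31 + 540 + 47 + 335 = 1525

callback_sum=2267, a3_sum=1525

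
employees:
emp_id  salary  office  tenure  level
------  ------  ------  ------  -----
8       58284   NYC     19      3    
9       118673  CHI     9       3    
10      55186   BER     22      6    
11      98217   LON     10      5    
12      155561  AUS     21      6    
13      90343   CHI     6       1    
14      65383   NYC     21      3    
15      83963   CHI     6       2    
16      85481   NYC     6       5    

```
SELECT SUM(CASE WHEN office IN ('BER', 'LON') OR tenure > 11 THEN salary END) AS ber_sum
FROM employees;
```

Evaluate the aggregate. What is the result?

emp_id=8: ✓ → 58284
emp_id=9: ✗
emp_id=10: ✓ → 55186
emp_id=11: ✓ → 98217
emp_id=12: ✓ → 155561
emp_id=13: ✗
emp_id=14: ✓ → 65383
emp_id=15: ✗
emp_id=16: ✗
ber_sum = 58284 + 55186 + 98217 + 155561 + 65383 = 432631

432631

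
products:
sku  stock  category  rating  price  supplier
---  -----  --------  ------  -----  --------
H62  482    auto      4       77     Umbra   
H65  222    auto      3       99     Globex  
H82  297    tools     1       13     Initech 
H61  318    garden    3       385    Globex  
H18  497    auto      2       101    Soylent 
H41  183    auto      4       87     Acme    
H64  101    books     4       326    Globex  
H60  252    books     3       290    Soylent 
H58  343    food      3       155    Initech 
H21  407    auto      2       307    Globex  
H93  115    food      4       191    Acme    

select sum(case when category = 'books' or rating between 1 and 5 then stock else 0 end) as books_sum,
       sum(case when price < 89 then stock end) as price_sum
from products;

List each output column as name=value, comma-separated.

[books_sum: category = 'books' or rating between 1 and 5]
sku=H62: ✓ → 482
sku=H65: ✓ → 222
sku=H82: ✓ → 297
sku=H61: ✓ → 318
sku=H18: ✓ → 497
sku=H41: ✓ → 183
sku=H64: ✓ → 101
sku=H60: ✓ → 252
sku=H58: ✓ → 343
sku=H21: ✓ → 407
sku=H93: ✓ → 115
books_sum = 482 + 222 + 297 + 318 + 497 + 183 + 101 + 252 + 343 + 407 + 115 = 3217
—
[price_sum: price < 89]
sku=H62: ✓ → 482
sku=H65: ✗
sku=H82: ✓ → 297
sku=H61: ✗
sku=H18: ✗
sku=H41: ✓ → 183
sku=H64: ✗
sku=H60: ✗
sku=H58: ✗
sku=H21: ✗
sku=H93: ✗
price_sum = 482 + 297 + 183 = 962

books_sum=3217, price_sum=962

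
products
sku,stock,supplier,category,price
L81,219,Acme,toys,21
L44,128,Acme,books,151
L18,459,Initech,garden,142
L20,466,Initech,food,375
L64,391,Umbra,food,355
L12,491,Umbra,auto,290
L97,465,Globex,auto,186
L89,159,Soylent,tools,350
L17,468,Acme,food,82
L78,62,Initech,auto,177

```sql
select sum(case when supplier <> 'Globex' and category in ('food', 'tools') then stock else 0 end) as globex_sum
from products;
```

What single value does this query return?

sku=L81: ✗
sku=L44: ✗
sku=L18: ✗
sku=L20: ✓ → 466
sku=L64: ✓ → 391
sku=L12: ✗
sku=L97: ✗
sku=L89: ✓ → 159
sku=L17: ✓ → 468
sku=L78: ✗
globex_sum = 466 + 391 + 159 + 468 = 1484

1484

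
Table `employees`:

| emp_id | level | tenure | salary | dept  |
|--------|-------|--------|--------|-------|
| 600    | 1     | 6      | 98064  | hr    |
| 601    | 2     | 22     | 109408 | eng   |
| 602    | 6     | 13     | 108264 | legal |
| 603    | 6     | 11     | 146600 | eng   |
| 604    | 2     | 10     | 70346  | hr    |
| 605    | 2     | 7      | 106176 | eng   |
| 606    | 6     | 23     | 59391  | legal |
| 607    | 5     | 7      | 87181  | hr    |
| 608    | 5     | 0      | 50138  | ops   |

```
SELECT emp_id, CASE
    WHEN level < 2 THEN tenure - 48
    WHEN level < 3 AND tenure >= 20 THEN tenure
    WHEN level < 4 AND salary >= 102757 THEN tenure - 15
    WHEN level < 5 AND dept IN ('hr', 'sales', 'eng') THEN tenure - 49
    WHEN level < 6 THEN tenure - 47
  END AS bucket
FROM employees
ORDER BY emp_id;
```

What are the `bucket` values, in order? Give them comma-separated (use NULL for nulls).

emp_id=600: level < 2 → -42
emp_id=601: level < 3 AND tenure >= 20 → 22
emp_id=602: (no match → NULL) → NULL
emp_id=603: (no match → NULL) → NULL
emp_id=604: level < 5 AND dept IN ('hr', 'sales', 'eng') → -39
emp_id=605: level < 4 AND salary >= 102757 → -8
emp_id=606: (no match → NULL) → NULL
emp_id=607: level < 6 → -40
emp_id=608: level < 6 → -47

-42, 22, NULL, NULL, -39, -8, NULL, -40, -47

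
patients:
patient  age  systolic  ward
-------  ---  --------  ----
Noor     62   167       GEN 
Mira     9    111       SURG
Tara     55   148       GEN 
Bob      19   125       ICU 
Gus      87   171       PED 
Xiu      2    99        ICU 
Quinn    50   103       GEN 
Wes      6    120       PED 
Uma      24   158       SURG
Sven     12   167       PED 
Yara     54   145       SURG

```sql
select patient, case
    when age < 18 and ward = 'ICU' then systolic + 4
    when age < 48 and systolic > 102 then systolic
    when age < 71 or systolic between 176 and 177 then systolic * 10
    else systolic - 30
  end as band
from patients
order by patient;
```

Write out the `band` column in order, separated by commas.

patient=Bob: age < 48 and systolic > 102 → 125
patient=Gus: ELSE → 141
patient=Mira: age < 48 and systolic > 102 → 111
patient=Noor: age < 71 or systolic between 176 and 177 → 1670
patient=Quinn: age < 71 or systolic between 176 and 177 → 1030
patient=Sven: age < 48 and systolic > 102 → 167
patient=Tara: age < 71 or systolic between 176 and 177 → 1480
patient=Uma: age < 48 and systolic > 102 → 158
patient=Wes: age < 48 and systolic > 102 → 120
patient=Xiu: age < 18 and ward = 'ICU' → 103
patient=Yara: age < 71 or systolic between 176 and 177 → 1450

125, 141, 111, 1670, 1030, 167, 1480, 158, 120, 103, 1450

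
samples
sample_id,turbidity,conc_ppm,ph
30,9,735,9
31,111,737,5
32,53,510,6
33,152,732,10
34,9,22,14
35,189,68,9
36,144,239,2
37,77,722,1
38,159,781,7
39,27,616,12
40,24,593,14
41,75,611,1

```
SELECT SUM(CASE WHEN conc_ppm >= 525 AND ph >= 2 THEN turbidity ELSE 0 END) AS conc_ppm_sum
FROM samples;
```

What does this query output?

482

sample_id=30: ✓ → 9
sample_id=31: ✓ → 111
sample_id=32: ✗
sample_id=33: ✓ → 152
sample_id=34: ✗
sample_id=35: ✗
sample_id=36: ✗
sample_id=37: ✗
sample_id=38: ✓ → 159
sample_id=39: ✓ → 27
sample_id=40: ✓ → 24
sample_id=41: ✗
conc_ppm_sum = 9 + 111 + 152 + 159 + 27 + 24 = 482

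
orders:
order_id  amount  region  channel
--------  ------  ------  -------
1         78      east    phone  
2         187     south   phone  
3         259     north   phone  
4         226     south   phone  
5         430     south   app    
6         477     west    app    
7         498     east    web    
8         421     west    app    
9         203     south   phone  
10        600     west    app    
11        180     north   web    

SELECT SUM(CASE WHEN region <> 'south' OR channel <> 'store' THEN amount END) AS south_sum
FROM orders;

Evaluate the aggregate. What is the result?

order_id=1: ✓ → 78
order_id=2: ✓ → 187
order_id=3: ✓ → 259
order_id=4: ✓ → 226
order_id=5: ✓ → 430
order_id=6: ✓ → 477
order_id=7: ✓ → 498
order_id=8: ✓ → 421
order_id=9: ✓ → 203
order_id=10: ✓ → 600
order_id=11: ✓ → 180
south_sum = 78 + 187 + 259 + 226 + 430 + 477 + 498 + 421 + 203 + 600 + 180 = 3559

3559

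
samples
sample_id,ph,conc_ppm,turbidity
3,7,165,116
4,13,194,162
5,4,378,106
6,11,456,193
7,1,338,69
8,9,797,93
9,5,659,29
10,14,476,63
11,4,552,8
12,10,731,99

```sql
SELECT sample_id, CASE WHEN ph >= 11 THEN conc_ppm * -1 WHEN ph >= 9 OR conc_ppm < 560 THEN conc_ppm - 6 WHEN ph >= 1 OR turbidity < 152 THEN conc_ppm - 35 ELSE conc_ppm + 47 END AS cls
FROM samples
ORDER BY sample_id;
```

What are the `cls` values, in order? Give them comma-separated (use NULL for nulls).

sample_id=3: ph >= 9 OR conc_ppm < 560 → 159
sample_id=4: ph >= 11 → -194
sample_id=5: ph >= 9 OR conc_ppm < 560 → 372
sample_id=6: ph >= 11 → -456
sample_id=7: ph >= 9 OR conc_ppm < 560 → 332
sample_id=8: ph >= 9 OR conc_ppm < 560 → 791
sample_id=9: ph >= 1 OR turbidity < 152 → 624
sample_id=10: ph >= 11 → -476
sample_id=11: ph >= 9 OR conc_ppm < 560 → 546
sample_id=12: ph >= 9 OR conc_ppm < 560 → 725

159, -194, 372, -456, 332, 791, 624, -476, 546, 725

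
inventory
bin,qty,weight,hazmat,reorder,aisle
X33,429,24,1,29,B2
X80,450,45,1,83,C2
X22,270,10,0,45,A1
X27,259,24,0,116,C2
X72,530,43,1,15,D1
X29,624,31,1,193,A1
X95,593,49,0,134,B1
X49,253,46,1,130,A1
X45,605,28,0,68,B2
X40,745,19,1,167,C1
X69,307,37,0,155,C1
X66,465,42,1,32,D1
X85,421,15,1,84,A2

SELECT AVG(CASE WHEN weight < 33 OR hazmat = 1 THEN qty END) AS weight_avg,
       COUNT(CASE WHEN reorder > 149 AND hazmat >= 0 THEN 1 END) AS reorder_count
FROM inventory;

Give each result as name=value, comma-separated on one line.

weight_avg=459.1818181818, reorder_count=3

[weight_avg: weight < 33 OR hazmat = 1]
bin=X33: ✓ → 429
bin=X80: ✓ → 450
bin=X22: ✓ → 270
bin=X27: ✓ → 259
bin=X72: ✓ → 530
bin=X29: ✓ → 624
bin=X95: ✗
bin=X49: ✓ → 253
bin=X45: ✓ → 605
bin=X40: ✓ → 745
bin=X69: ✗
bin=X66: ✓ → 465
bin=X85: ✓ → 421
weight_avg = (429 + 450 + 270 + 259 + 530 + 624 + 253 + 605 + 745 + 465 + 421) / 11 = 459.1818181818
—
[reorder_count: reorder > 149 AND hazmat >= 0]
bin=X33: ✗
bin=X80: ✗
bin=X22: ✗
bin=X27: ✗
bin=X72: ✗
bin=X29: ✓ → 1
bin=X95: ✗
bin=X49: ✗
bin=X45: ✗
bin=X40: ✓ → 1
bin=X69: ✓ → 1
bin=X66: ✗
bin=X85: ✗
reorder_count = COUNT(1, 1, 1) = 3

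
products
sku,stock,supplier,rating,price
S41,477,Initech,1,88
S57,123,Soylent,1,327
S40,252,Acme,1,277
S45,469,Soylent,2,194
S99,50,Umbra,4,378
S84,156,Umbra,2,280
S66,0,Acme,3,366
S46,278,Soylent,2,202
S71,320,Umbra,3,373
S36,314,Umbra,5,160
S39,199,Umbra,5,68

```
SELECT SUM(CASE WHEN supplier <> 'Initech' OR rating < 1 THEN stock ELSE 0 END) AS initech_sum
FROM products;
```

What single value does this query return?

2161

sku=S41: ✗
sku=S57: ✓ → 123
sku=S40: ✓ → 252
sku=S45: ✓ → 469
sku=S99: ✓ → 50
sku=S84: ✓ → 156
sku=S66: ✓ → 0
sku=S46: ✓ → 278
sku=S71: ✓ → 320
sku=S36: ✓ → 314
sku=S39: ✓ → 199
initech_sum = 123 + 252 + 469 + 50 + 156 + 278 + 320 + 314 + 199 = 2161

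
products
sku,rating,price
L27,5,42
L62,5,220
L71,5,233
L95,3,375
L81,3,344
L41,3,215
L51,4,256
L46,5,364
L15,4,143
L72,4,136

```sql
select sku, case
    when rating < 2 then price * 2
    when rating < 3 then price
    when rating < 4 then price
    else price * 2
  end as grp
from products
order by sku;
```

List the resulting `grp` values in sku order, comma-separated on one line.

286, 84, 215, 728, 512, 440, 466, 272, 344, 375

sku=L15: ELSE → 286
sku=L27: ELSE → 84
sku=L41: rating < 4 → 215
sku=L46: ELSE → 728
sku=L51: ELSE → 512
sku=L62: ELSE → 440
sku=L71: ELSE → 466
sku=L72: ELSE → 272
sku=L81: rating < 4 → 344
sku=L95: rating < 4 → 375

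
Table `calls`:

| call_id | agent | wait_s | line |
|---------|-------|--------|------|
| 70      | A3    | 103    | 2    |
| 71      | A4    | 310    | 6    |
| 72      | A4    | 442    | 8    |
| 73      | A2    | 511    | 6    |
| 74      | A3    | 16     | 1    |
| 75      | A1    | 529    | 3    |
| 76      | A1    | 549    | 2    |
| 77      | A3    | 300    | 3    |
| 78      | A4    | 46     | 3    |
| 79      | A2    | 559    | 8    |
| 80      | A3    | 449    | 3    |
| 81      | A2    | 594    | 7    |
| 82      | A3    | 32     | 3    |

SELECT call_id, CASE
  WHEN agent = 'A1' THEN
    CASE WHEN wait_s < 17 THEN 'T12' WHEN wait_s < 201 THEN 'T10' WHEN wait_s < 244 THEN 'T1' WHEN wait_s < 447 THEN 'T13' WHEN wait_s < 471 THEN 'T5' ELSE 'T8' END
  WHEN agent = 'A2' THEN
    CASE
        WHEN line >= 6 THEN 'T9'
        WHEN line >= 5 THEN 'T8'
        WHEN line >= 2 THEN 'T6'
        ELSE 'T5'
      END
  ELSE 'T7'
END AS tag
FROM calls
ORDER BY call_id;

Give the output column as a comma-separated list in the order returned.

T7, T7, T7, T9, T7, T8, T8, T7, T7, T9, T7, T9, T7

call_id=70: agent='A3' → outer ELSE → T7
call_id=71: agent='A4' → outer ELSE → T7
call_id=72: agent='A4' → outer ELSE → T7
call_id=73: agent='A2' → inner[line >= 6] → T9
call_id=74: agent='A3' → outer ELSE → T7
call_id=75: agent='A1' → inner[ELSE] → T8
call_id=76: agent='A1' → inner[ELSE] → T8
call_id=77: agent='A3' → outer ELSE → T7
call_id=78: agent='A4' → outer ELSE → T7
call_id=79: agent='A2' → inner[line >= 6] → T9
call_id=80: agent='A3' → outer ELSE → T7
call_id=81: agent='A2' → inner[line >= 6] → T9
call_id=82: agent='A3' → outer ELSE → T7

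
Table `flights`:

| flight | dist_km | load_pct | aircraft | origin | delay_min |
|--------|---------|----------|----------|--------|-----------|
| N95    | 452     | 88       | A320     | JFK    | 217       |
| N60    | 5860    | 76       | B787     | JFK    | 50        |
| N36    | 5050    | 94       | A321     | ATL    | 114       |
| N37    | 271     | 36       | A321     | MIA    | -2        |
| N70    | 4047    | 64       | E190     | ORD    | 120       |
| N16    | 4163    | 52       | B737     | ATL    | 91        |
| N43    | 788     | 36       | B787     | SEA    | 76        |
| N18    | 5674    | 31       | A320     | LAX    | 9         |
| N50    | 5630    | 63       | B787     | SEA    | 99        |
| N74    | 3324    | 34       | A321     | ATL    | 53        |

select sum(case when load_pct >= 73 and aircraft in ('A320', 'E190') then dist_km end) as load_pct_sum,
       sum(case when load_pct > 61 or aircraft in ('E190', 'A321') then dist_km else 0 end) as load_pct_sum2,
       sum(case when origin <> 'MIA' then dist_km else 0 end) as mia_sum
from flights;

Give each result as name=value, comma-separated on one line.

[load_pct_sum: load_pct >= 73 and aircraft in ('A320', 'E190')]
flight=N95: ✓ → 452
flight=N60: ✗
flight=N36: ✗
flight=N37: ✗
flight=N70: ✗
flight=N16: ✗
flight=N43: ✗
flight=N18: ✗
flight=N50: ✗
flight=N74: ✗
load_pct_sum = 452
—
[load_pct_sum2: load_pct > 61 or aircraft in ('E190', 'A321')]
flight=N95: ✓ → 452
flight=N60: ✓ → 5860
flight=N36: ✓ → 5050
flight=N37: ✓ → 271
flight=N70: ✓ → 4047
flight=N16: ✗
flight=N43: ✗
flight=N18: ✗
flight=N50: ✓ → 5630
flight=N74: ✓ → 3324
load_pct_sum2 = 452 + 5860 + 5050 + 271 + 4047 + 5630 + 3324 = 24634
—
[mia_sum: origin <> 'MIA']
flight=N95: ✓ → 452
flight=N60: ✓ → 5860
flight=N36: ✓ → 5050
flight=N37: ✗
flight=N70: ✓ → 4047
flight=N16: ✓ → 4163
flight=N43: ✓ → 788
flight=N18: ✓ → 5674
flight=N50: ✓ → 5630
flight=N74: ✓ → 3324
mia_sum = 452 + 5860 + 5050 + 4047 + 4163 + 788 + 5674 + 5630 + 3324 = 34988

load_pct_sum=452, load_pct_sum2=24634, mia_sum=34988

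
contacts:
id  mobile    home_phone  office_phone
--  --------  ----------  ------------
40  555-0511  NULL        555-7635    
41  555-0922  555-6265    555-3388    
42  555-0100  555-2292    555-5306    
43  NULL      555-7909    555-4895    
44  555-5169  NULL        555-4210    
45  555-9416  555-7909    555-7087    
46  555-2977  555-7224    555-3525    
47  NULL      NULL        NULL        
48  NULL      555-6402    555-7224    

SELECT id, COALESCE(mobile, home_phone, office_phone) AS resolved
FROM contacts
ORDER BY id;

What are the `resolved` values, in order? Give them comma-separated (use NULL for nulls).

id=40: mobile=555-0511 → 555-0511
id=41: mobile=555-0922 → 555-0922
id=42: mobile=555-0100 → 555-0100
id=43: mobile=NULL, home_phone=555-7909 → 555-7909
id=44: mobile=555-5169 → 555-5169
id=45: mobile=555-9416 → 555-9416
id=46: mobile=555-2977 → 555-2977
id=47: mobile=NULL, home_phone=NULL, office_phone=NULL (all NULL) → NULL
id=48: mobile=NULL, home_phone=555-6402 → 555-6402

555-0511, 555-0922, 555-0100, 555-7909, 555-5169, 555-9416, 555-2977, NULL, 555-6402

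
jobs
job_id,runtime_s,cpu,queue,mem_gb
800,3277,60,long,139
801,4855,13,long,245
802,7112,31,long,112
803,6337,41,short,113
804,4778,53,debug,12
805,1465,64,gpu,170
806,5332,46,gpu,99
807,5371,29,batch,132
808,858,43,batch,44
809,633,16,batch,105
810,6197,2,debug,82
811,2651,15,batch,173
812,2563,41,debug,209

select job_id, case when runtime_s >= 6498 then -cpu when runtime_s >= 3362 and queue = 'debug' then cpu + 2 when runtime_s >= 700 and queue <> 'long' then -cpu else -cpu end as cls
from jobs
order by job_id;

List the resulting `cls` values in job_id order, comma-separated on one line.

-60, -13, -31, -41, 55, -64, -46, -29, -43, -16, 4, -15, -41

job_id=800: ELSE → -60
job_id=801: ELSE → -13
job_id=802: runtime_s >= 6498 → -31
job_id=803: runtime_s >= 700 and queue <> 'long' → -41
job_id=804: runtime_s >= 3362 and queue = 'debug' → 55
job_id=805: runtime_s >= 700 and queue <> 'long' → -64
job_id=806: runtime_s >= 700 and queue <> 'long' → -46
job_id=807: runtime_s >= 700 and queue <> 'long' → -29
job_id=808: runtime_s >= 700 and queue <> 'long' → -43
job_id=809: ELSE → -16
job_id=810: runtime_s >= 3362 and queue = 'debug' → 4
job_id=811: runtime_s >= 700 and queue <> 'long' → -15
job_id=812: runtime_s >= 700 and queue <> 'long' → -41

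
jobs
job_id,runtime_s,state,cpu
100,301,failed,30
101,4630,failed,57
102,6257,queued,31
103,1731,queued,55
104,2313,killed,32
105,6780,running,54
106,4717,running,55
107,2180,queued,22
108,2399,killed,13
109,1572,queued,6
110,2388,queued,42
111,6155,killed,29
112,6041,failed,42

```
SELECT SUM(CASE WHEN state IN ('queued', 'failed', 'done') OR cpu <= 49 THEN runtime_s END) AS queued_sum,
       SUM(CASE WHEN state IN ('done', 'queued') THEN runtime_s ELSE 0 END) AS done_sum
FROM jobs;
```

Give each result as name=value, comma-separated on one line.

queued_sum=35967, done_sum=14128

[queued_sum: state IN ('queued', 'failed', 'done') OR cpu <= 49]
job_id=100: ✓ → 301
job_id=101: ✓ → 4630
job_id=102: ✓ → 6257
job_id=103: ✓ → 1731
job_id=104: ✓ → 2313
job_id=105: ✗
job_id=106: ✗
job_id=107: ✓ → 2180
job_id=108: ✓ → 2399
job_id=109: ✓ → 1572
job_id=110: ✓ → 2388
job_id=111: ✓ → 6155
job_id=112: ✓ → 6041
queued_sum = 301 + 4630 + 6257 + 1731 + 2313 + 2180 + 2399 + 1572 + 2388 + 6155 + 6041 = 35967
—
[done_sum: state IN ('done', 'queued')]
job_id=100: ✗
job_id=101: ✗
job_id=102: ✓ → 6257
job_id=103: ✓ → 1731
job_id=104: ✗
job_id=105: ✗
job_id=106: ✗
job_id=107: ✓ → 2180
job_id=108: ✗
job_id=109: ✓ → 1572
job_id=110: ✓ → 2388
job_id=111: ✗
job_id=112: ✗
done_sum = 6257 + 1731 + 2180 + 1572 + 2388 = 14128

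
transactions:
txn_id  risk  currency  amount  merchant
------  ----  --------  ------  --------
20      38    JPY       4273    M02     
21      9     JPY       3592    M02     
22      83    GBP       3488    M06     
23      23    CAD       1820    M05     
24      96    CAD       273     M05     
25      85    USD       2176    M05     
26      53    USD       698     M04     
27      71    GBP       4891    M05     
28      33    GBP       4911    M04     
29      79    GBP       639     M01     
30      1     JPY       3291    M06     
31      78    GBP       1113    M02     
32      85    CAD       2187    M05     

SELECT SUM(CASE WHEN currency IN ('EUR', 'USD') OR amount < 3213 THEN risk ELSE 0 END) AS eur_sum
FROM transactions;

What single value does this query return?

499

txn_id=20: ✗
txn_id=21: ✗
txn_id=22: ✗
txn_id=23: ✓ → 23
txn_id=24: ✓ → 96
txn_id=25: ✓ → 85
txn_id=26: ✓ → 53
txn_id=27: ✗
txn_id=28: ✗
txn_id=29: ✓ → 79
txn_id=30: ✗
txn_id=31: ✓ → 78
txn_id=32: ✓ → 85
eur_sum = 23 + 96 + 85 + 53 + 79 + 78 + 85 = 499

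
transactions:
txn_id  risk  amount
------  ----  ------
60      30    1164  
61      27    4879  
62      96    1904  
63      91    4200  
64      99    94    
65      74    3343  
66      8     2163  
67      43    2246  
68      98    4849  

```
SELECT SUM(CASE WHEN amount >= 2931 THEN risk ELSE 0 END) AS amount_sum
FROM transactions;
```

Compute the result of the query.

txn_id=60: ✗
txn_id=61: ✓ → 27
txn_id=62: ✗
txn_id=63: ✓ → 91
txn_id=64: ✗
txn_id=65: ✓ → 74
txn_id=66: ✗
txn_id=67: ✗
txn_id=68: ✓ → 98
amount_sum = 27 + 91 + 74 + 98 = 290

290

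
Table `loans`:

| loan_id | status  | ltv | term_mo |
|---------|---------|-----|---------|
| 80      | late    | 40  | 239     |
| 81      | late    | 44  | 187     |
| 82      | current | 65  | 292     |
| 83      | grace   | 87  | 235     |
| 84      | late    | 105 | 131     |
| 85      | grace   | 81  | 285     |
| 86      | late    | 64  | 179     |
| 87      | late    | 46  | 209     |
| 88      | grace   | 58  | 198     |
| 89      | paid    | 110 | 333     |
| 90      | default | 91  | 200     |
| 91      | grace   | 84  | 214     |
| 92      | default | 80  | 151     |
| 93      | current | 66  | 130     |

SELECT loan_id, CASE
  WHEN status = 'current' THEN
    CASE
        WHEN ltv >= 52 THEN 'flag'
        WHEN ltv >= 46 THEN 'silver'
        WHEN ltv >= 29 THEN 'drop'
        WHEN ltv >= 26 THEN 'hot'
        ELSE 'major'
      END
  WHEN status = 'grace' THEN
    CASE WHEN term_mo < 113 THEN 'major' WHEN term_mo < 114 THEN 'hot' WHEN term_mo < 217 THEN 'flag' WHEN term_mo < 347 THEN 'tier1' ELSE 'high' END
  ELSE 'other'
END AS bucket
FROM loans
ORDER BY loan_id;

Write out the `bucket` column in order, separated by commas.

other, other, flag, tier1, other, tier1, other, other, flag, other, other, flag, other, flag

loan_id=80: status='late' → outer ELSE → other
loan_id=81: status='late' → outer ELSE → other
loan_id=82: status='current' → inner[ltv >= 52] → flag
loan_id=83: status='grace' → inner[term_mo < 347] → tier1
loan_id=84: status='late' → outer ELSE → other
loan_id=85: status='grace' → inner[term_mo < 347] → tier1
loan_id=86: status='late' → outer ELSE → other
loan_id=87: status='late' → outer ELSE → other
loan_id=88: status='grace' → inner[term_mo < 217] → flag
loan_id=89: status='paid' → outer ELSE → other
loan_id=90: status='default' → outer ELSE → other
loan_id=91: status='grace' → inner[term_mo < 217] → flag
loan_id=92: status='default' → outer ELSE → other
loan_id=93: status='current' → inner[ltv >= 52] → flag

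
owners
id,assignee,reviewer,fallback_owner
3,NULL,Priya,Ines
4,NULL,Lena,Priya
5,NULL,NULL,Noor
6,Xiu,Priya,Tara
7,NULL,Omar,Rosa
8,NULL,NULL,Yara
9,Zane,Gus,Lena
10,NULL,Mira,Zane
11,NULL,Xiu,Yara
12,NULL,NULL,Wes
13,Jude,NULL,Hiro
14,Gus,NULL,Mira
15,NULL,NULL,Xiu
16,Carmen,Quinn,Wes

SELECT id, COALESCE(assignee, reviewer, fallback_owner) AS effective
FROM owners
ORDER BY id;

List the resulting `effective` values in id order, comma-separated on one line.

id=3: assignee=NULL, reviewer=Priya → Priya
id=4: assignee=NULL, reviewer=Lena → Lena
id=5: assignee=NULL, reviewer=NULL, fallback_owner=Noor → Noor
id=6: assignee=Xiu → Xiu
id=7: assignee=NULL, reviewer=Omar → Omar
id=8: assignee=NULL, reviewer=NULL, fallback_owner=Yara → Yara
id=9: assignee=Zane → Zane
id=10: assignee=NULL, reviewer=Mira → Mira
id=11: assignee=NULL, reviewer=Xiu → Xiu
id=12: assignee=NULL, reviewer=NULL, fallback_owner=Wes → Wes
id=13: assignee=Jude → Jude
id=14: assignee=Gus → Gus
id=15: assignee=NULL, reviewer=NULL, fallback_owner=Xiu → Xiu
id=16: assignee=Carmen → Carmen

Priya, Lena, Noor, Xiu, Omar, Yara, Zane, Mira, Xiu, Wes, Jude, Gus, Xiu, Carmen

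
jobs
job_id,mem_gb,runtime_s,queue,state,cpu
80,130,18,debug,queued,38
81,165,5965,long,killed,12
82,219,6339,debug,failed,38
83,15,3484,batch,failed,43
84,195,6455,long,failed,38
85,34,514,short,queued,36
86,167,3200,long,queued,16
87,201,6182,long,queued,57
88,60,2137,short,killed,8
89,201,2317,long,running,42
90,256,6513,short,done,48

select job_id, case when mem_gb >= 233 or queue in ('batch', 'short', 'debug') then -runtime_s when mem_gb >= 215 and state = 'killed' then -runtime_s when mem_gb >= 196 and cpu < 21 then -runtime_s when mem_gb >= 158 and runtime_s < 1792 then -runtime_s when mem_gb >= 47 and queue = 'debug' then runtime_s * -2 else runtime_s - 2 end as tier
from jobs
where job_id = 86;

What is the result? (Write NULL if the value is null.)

3198

job_id = 86: mem_gb=167, runtime_s=3200, queue=long, state=queued, cpu=16.
mem_gb >= 233 or queue in ('batch', 'short', 'debug') → false
mem_gb >= 215 and state = 'killed' → false
mem_gb >= 196 and cpu < 21 → false
mem_gb >= 158 and runtime_s < 1792 → false
mem_gb >= 47 and queue = 'debug' → false
No prior WHEN matched → ELSE → 3198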